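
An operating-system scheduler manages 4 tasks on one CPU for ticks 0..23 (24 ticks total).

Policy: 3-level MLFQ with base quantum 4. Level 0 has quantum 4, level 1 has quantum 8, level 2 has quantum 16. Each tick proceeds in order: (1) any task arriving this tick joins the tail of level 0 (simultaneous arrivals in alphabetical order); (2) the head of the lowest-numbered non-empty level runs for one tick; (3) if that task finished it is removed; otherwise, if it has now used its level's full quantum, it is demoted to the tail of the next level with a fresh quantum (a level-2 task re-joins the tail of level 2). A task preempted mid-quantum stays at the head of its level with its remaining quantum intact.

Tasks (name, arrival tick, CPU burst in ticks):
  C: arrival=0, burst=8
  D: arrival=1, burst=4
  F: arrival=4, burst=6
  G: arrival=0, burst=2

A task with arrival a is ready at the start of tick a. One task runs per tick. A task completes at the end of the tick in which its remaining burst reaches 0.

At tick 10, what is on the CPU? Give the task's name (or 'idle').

t=0: L0/L1/L2 = CG/-/- → run C
t=1: L0/L1/L2 = CGD/-/- → run C
t=2: L0/L1/L2 = CGD/-/- → run C
t=3: L0/L1/L2 = CGD/-/- → run C
t=4: L0/L1/L2 = GDF/C/- → run G
t=5: L0/L1/L2 = GDF/C/- → run G
t=6: L0/L1/L2 = DF/C/- → run D
t=7: L0/L1/L2 = DF/C/- → run D
t=8: L0/L1/L2 = DF/C/- → run D
t=9: L0/L1/L2 = DF/C/- → run D
t=10: L0/L1/L2 = F/C/- → run F
t=11: L0/L1/L2 = F/C/- → run F
t=12: L0/L1/L2 = F/C/- → run F
t=13: L0/L1/L2 = F/C/- → run F
t=14: L0/L1/L2 = -/CF/- → run C
t=15: L0/L1/L2 = -/CF/- → run C
t=16: L0/L1/L2 = -/CF/- → run C
t=17: L0/L1/L2 = -/CF/- → run C
t=18: L0/L1/L2 = -/F/- → run F
t=19: L0/L1/L2 = -/F/- → run F
t=20: (idle)
t=21: (idle)
t=22: (idle)
t=23: (idle)

running at tick 10 = F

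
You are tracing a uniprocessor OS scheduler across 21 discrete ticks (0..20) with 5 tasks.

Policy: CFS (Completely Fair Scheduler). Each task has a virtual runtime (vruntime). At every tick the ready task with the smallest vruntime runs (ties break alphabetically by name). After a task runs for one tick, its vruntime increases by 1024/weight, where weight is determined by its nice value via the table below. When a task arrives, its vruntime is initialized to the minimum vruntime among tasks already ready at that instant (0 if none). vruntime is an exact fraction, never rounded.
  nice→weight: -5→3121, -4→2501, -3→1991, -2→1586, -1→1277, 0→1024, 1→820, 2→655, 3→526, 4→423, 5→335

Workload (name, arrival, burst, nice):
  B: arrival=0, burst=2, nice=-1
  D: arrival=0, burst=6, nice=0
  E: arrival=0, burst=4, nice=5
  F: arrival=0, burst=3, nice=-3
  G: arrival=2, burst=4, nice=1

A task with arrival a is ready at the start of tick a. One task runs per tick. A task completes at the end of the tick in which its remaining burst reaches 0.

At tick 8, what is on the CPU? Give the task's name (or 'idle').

t=0: vr[B=0 D=0 E=0 F=0] → run B
t=1: vr[B=1024/1277 D=0 E=0 F=0] → run D
t=2: vr[B=1024/1277 D=1 E=0 F=0 G=0] → run E
t=3: vr[B=1024/1277 D=1 E=1024/335 F=0 G=0] → run F
t=4: vr[B=1024/1277 D=1 E=1024/335 F=1024/1991 G=0] → run G
t=5: vr[B=1024/1277 D=1 E=1024/335 F=1024/1991 G=256/205] → run F
t=6: vr[B=1024/1277 D=1 E=1024/335 F=2048/1991 G=256/205] → run B
t=7: vr[D=1 E=1024/335 F=2048/1991 G=256/205] → run D
t=8: vr[D=2 E=1024/335 F=2048/1991 G=256/205] → run F
t=9: vr[D=2 E=1024/335 G=256/205] → run G
t=10: vr[D=2 E=1024/335 G=512/205] → run D
t=11: vr[D=3 E=1024/335 G=512/205] → run G
t=12: vr[D=3 E=1024/335 G=768/205] → run D
t=13: vr[D=4 E=1024/335 G=768/205] → run E
t=14: vr[D=4 E=2048/335 G=768/205] → run G
t=15: vr[D=4 E=2048/335] → run D
t=16: vr[D=5 E=2048/335] → run D
t=17: vr[E=2048/335] → run E
t=18: vr[E=3072/335] → run E
t=19: (idle)
t=20: (idle)

running at tick 8 = F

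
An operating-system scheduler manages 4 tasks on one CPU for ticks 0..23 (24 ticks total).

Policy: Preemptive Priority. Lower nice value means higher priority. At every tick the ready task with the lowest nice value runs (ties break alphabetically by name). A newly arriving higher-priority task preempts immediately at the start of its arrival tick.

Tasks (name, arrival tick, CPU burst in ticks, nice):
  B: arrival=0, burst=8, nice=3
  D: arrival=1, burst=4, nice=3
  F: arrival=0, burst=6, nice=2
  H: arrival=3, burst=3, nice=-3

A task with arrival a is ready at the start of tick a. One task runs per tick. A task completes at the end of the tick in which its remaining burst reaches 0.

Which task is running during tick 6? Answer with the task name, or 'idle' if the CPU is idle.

t=0: ready={B,F} → run F
t=1: ready={B,D,F} → run F
t=2: ready={B,D,F} → run F
t=3: ready={B,D,F,H} → run H
t=4: ready={B,D,F,H} → run H
t=5: ready={B,D,F,H} → run H
t=6: ready={B,D,F} → run F
t=7: ready={B,D,F} → run F
t=8: ready={B,D,F} → run F
t=9: ready={B,D} → run B
t=10: ready={B,D} → run B
t=11: ready={B,D} → run B
t=12: ready={B,D} → run B
t=13: ready={B,D} → run B
t=14: ready={B,D} → run B
t=15: ready={B,D} → run B
t=16: ready={B,D} → run B
t=17: ready={D} → run D
t=18: ready={D} → run D
t=19: ready={D} → run D
t=20: ready={D} → run D
t=21: (idle)
t=22: (idle)
t=23: (idle)

running at tick 6 = F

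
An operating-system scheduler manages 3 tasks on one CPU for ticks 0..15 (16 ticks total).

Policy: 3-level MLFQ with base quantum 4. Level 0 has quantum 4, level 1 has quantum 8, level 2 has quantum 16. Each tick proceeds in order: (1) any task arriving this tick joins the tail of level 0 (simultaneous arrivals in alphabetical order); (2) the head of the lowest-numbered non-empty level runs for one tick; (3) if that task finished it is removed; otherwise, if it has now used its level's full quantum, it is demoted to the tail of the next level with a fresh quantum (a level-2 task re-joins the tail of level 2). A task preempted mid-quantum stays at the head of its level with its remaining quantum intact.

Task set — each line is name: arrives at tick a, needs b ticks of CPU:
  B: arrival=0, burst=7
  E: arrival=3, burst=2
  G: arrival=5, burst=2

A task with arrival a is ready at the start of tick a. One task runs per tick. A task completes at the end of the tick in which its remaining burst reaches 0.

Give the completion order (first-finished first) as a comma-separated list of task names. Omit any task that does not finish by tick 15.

completion order = E, G, B

t=0: L0/L1/L2 = B/-/- → run B
t=1: L0/L1/L2 = B/-/- → run B
t=2: L0/L1/L2 = B/-/- → run B
t=3: L0/L1/L2 = BE/-/- → run B
t=4: L0/L1/L2 = E/B/- → run E
t=5: L0/L1/L2 = EG/B/- → run E
t=6: L0/L1/L2 = G/B/- → run G
t=7: L0/L1/L2 = G/B/- → run G
t=8: L0/L1/L2 = -/B/- → run B
t=9: L0/L1/L2 = -/B/- → run B
t=10: L0/L1/L2 = -/B/- → run B
t=11: (idle)
t=12: (idle)
t=13: (idle)
t=14: (idle)
t=15: (idle)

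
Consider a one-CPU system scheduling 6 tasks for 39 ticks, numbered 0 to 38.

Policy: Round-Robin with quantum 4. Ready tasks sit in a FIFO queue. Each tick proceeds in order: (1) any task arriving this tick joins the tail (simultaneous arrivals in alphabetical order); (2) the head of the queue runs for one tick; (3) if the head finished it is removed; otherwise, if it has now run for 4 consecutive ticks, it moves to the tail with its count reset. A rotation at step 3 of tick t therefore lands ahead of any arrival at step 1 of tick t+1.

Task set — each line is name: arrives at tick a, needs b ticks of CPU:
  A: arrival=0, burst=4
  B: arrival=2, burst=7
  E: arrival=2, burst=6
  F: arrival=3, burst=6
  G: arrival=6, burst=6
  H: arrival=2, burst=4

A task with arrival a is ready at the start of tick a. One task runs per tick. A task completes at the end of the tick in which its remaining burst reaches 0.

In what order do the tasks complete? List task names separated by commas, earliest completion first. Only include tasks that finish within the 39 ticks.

completion order = A, H, B, E, F, G

t=0: queue=[A] q_used=0 → run A
t=1: queue=[A] q_used=1 → run A
t=2: queue=[A,B,E,H] q_used=2 → run A
t=3: queue=[A,B,E,H,F] q_used=3 → run A
t=4: queue=[B,E,H,F] q_used=0 → run B
t=5: queue=[B,E,H,F] q_used=1 → run B
t=6: queue=[B,E,H,F,G] q_used=2 → run B
t=7: queue=[B,E,H,F,G] q_used=3 → run B
t=8: queue=[E,H,F,G,B] q_used=0 → run E
t=9: queue=[E,H,F,G,B] q_used=1 → run E
t=10: queue=[E,H,F,G,B] q_used=2 → run E
t=11: queue=[E,H,F,G,B] q_used=3 → run E
t=12: queue=[H,F,G,B,E] q_used=0 → run H
t=13: queue=[H,F,G,B,E] q_used=1 → run H
t=14: queue=[H,F,G,B,E] q_used=2 → run H
t=15: queue=[H,F,G,B,E] q_used=3 → run H
t=16: queue=[F,G,B,E] q_used=0 → run F
t=17: queue=[F,G,B,E] q_used=1 → run F
t=18: queue=[F,G,B,E] q_used=2 → run F
t=19: queue=[F,G,B,E] q_used=3 → run F
t=20: queue=[G,B,E,F] q_used=0 → run G
t=21: queue=[G,B,E,F] q_used=1 → run G
t=22: queue=[G,B,E,F] q_used=2 → run G
t=23: queue=[G,B,E,F] q_used=3 → run G
t=24: queue=[B,E,F,G] q_used=0 → run B
t=25: queue=[B,E,F,G] q_used=1 → run B
t=26: queue=[B,E,F,G] q_used=2 → run B
t=27: queue=[E,F,G] q_used=0 → run E
t=28: queue=[E,F,G] q_used=1 → run E
t=29: queue=[F,G] q_used=0 → run F
t=30: queue=[F,G] q_used=1 → run F
t=31: queue=[G] q_used=0 → run G
t=32: queue=[G] q_used=1 → run G
t=33: (idle)
t=34: (idle)
t=35: (idle)
t=36: (idle)
t=37: (idle)
t=38: (idle)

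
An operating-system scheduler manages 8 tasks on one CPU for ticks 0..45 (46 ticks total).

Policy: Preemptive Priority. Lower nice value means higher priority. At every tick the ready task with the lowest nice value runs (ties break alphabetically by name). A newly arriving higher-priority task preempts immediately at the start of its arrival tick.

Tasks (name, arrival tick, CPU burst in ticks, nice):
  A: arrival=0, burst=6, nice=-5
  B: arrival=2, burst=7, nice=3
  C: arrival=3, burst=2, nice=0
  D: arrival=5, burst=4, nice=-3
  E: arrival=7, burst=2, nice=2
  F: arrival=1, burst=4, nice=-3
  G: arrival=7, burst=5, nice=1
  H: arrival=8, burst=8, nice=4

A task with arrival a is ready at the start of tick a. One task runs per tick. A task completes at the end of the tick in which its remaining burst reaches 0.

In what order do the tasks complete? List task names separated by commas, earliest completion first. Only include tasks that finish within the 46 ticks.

completion order = A, D, F, C, G, E, B, H

t=0: ready={A} → run A
t=1: ready={A,F} → run A
t=2: ready={A,B,F} → run A
t=3: ready={A,B,C,F} → run A
t=4: ready={A,B,C,F} → run A
t=5: ready={A,B,C,D,F} → run A
t=6: ready={B,C,D,F} → run D
t=7: ready={B,C,D,E,F,G} → run D
t=8: ready={B,C,D,E,F,G,H} → run D
t=9: ready={B,C,D,E,F,G,H} → run D
t=10: ready={B,C,E,F,G,H} → run F
t=11: ready={B,C,E,F,G,H} → run F
t=12: ready={B,C,E,F,G,H} → run F
t=13: ready={B,C,E,F,G,H} → run F
t=14: ready={B,C,E,G,H} → run C
t=15: ready={B,C,E,G,H} → run C
t=16: ready={B,E,G,H} → run G
t=17: ready={B,E,G,H} → run G
t=18: ready={B,E,G,H} → run G
t=19: ready={B,E,G,H} → run G
t=20: ready={B,E,G,H} → run G
t=21: ready={B,E,H} → run E
t=22: ready={B,E,H} → run E
t=23: ready={B,H} → run B
t=24: ready={B,H} → run B
t=25: ready={B,H} → run B
t=26: ready={B,H} → run B
t=27: ready={B,H} → run B
t=28: ready={B,H} → run B
t=29: ready={B,H} → run B
t=30: ready={H} → run H
t=31: ready={H} → run H
t=32: ready={H} → run H
t=33: ready={H} → run H
t=34: ready={H} → run H
t=35: ready={H} → run H
t=36: ready={H} → run H
t=37: ready={H} → run H
t=38: (idle)
t=39: (idle)
t=40: (idle)
t=41: (idle)
t=42: (idle)
t=43: (idle)
t=44: (idle)
t=45: (idle)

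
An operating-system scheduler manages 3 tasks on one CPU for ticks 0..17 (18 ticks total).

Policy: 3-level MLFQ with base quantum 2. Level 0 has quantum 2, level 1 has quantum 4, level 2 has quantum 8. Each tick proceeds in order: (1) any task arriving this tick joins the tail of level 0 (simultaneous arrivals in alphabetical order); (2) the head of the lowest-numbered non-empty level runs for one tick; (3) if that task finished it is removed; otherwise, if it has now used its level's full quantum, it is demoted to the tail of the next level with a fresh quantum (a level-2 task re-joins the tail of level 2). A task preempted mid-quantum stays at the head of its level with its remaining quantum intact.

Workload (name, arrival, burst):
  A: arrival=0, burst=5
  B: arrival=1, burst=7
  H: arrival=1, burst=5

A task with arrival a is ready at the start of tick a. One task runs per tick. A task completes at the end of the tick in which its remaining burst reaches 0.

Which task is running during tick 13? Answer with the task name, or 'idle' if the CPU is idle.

running at tick 13 = H

t=0: L0/L1/L2 = A/-/- → run A
t=1: L0/L1/L2 = ABH/-/- → run A
t=2: L0/L1/L2 = BH/A/- → run B
t=3: L0/L1/L2 = BH/A/- → run B
t=4: L0/L1/L2 = H/AB/- → run H
t=5: L0/L1/L2 = H/AB/- → run H
t=6: L0/L1/L2 = -/ABH/- → run A
t=7: L0/L1/L2 = -/ABH/- → run A
t=8: L0/L1/L2 = -/ABH/- → run A
t=9: L0/L1/L2 = -/BH/- → run B
t=10: L0/L1/L2 = -/BH/- → run B
t=11: L0/L1/L2 = -/BH/- → run B
t=12: L0/L1/L2 = -/BH/- → run B
t=13: L0/L1/L2 = -/H/B → run H
t=14: L0/L1/L2 = -/H/B → run H
t=15: L0/L1/L2 = -/H/B → run H
t=16: L0/L1/L2 = -/-/B → run B
t=17: (idle)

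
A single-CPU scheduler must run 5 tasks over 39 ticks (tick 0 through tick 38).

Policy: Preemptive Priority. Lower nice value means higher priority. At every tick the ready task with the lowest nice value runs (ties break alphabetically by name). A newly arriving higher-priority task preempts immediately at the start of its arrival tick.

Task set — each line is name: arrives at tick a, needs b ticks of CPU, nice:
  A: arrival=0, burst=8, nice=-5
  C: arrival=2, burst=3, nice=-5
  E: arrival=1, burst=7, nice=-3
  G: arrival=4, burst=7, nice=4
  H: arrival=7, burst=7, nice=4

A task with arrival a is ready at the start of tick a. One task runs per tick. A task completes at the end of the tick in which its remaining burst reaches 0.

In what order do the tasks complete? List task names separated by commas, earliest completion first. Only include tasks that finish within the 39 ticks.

completion order = A, C, E, G, H

t=0: ready={A} → run A
t=1: ready={A,E} → run A
t=2: ready={A,C,E} → run A
t=3: ready={A,C,E} → run A
t=4: ready={A,C,E,G} → run A
t=5: ready={A,C,E,G} → run A
t=6: ready={A,C,E,G} → run A
t=7: ready={A,C,E,G,H} → run A
t=8: ready={C,E,G,H} → run C
t=9: ready={C,E,G,H} → run C
t=10: ready={C,E,G,H} → run C
t=11: ready={E,G,H} → run E
t=12: ready={E,G,H} → run E
t=13: ready={E,G,H} → run E
t=14: ready={E,G,H} → run E
t=15: ready={E,G,H} → run E
t=16: ready={E,G,H} → run E
t=17: ready={E,G,H} → run E
t=18: ready={G,H} → run G
t=19: ready={G,H} → run G
t=20: ready={G,H} → run G
t=21: ready={G,H} → run G
t=22: ready={G,H} → run G
t=23: ready={G,H} → run G
t=24: ready={G,H} → run G
t=25: ready={H} → run H
t=26: ready={H} → run H
t=27: ready={H} → run H
t=28: ready={H} → run H
t=29: ready={H} → run H
t=30: ready={H} → run H
t=31: ready={H} → run H
t=32: (idle)
t=33: (idle)
t=34: (idle)
t=35: (idle)
t=36: (idle)
t=37: (idle)
t=38: (idle)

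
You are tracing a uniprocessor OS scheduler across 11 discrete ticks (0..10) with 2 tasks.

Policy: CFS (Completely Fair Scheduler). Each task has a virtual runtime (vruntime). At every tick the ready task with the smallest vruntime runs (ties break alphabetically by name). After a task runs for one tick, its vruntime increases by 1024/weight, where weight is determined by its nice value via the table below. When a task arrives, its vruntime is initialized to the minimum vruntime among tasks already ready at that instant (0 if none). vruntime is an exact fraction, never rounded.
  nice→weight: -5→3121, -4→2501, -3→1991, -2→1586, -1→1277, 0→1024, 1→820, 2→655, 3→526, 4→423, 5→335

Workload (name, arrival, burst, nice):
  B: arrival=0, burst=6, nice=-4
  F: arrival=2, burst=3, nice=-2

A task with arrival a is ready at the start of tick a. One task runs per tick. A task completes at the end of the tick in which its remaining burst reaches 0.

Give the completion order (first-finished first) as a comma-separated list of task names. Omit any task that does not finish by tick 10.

t=0: vr[B=0] → run B
t=1: vr[B=1024/2501] → run B
t=2: vr[B=2048/2501 F=2048/2501] → run B
t=3: vr[B=3072/2501 F=2048/2501] → run F
t=4: vr[B=3072/2501 F=47616/32513] → run B
t=5: vr[B=4096/2501 F=47616/32513] → run F
t=6: vr[B=4096/2501 F=68608/32513] → run B
t=7: vr[B=5120/2501 F=68608/32513] → run B
t=8: vr[F=68608/32513] → run F
t=9: (idle)
t=10: (idle)

completion order = B, F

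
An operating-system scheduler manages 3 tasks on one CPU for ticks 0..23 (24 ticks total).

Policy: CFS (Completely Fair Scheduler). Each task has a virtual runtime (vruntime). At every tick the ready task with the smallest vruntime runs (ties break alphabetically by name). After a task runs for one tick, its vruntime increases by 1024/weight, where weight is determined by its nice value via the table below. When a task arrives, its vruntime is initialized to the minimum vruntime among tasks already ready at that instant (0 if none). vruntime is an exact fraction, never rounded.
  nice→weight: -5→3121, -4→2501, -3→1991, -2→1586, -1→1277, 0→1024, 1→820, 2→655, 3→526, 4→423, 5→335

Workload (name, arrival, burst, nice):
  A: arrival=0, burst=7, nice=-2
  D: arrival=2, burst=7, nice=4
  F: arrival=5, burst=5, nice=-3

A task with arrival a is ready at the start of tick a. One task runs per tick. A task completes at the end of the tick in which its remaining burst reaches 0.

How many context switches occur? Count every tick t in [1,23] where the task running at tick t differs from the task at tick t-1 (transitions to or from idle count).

t=0: vr[A=0] → run A
t=1: vr[A=512/793] → run A
t=2: vr[A=1024/793 D=1024/793] → run A
t=3: vr[A=1536/793 D=1024/793] → run D
t=4: vr[A=1536/793 D=1245184/335439] → run A
t=5: vr[A=2048/793 D=1245184/335439 F=2048/793] → run A
t=6: vr[A=2560/793 D=1245184/335439 F=2048/793] → run F
t=7: vr[A=2560/793 D=1245184/335439 F=4889600/1578863] → run F
t=8: vr[A=2560/793 D=1245184/335439 F=5701632/1578863] → run A
t=9: vr[A=3072/793 D=1245184/335439 F=5701632/1578863] → run F
t=10: vr[A=3072/793 D=1245184/335439 F=6513664/1578863] → run D
t=11: vr[A=3072/793 D=2057216/335439 F=6513664/1578863] → run A
t=12: vr[D=2057216/335439 F=6513664/1578863] → run F
t=13: vr[D=2057216/335439 F=7325696/1578863] → run F
t=14: vr[D=2057216/335439] → run D
t=15: vr[D=956416/111813] → run D
t=16: vr[D=3681280/335439] → run D
t=17: vr[D=4493312/335439] → run D
t=18: vr[D=1768448/111813] → run D
t=19: (idle)
t=20: (idle)
t=21: (idle)
t=22: (idle)
t=23: (idle)

context switches = 10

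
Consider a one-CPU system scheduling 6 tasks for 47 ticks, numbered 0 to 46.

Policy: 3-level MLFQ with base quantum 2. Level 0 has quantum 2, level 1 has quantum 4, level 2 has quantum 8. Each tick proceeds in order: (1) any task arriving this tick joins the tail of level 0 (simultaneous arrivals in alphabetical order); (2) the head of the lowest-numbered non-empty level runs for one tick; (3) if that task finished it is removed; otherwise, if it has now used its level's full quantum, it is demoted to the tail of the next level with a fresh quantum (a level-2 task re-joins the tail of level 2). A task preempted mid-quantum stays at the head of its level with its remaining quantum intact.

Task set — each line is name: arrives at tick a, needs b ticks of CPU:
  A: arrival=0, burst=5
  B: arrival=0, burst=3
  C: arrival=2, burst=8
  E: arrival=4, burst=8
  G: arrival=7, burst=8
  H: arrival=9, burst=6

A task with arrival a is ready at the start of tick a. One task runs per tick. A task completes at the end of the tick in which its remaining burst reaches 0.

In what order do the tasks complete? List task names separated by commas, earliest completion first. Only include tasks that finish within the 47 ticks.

completion order = A, B, H, C, E, G

t=0: L0/L1/L2 = AB/-/- → run A
t=1: L0/L1/L2 = AB/-/- → run A
t=2: L0/L1/L2 = BC/A/- → run B
t=3: L0/L1/L2 = BC/A/- → run B
t=4: L0/L1/L2 = CE/AB/- → run C
t=5: L0/L1/L2 = CE/AB/- → run C
t=6: L0/L1/L2 = E/ABC/- → run E
t=7: L0/L1/L2 = EG/ABC/- → run E
t=8: L0/L1/L2 = G/ABCE/- → run G
t=9: L0/L1/L2 = GH/ABCE/- → run G
t=10: L0/L1/L2 = H/ABCEG/- → run H
t=11: L0/L1/L2 = H/ABCEG/- → run H
t=12: L0/L1/L2 = -/ABCEGH/- → run A
t=13: L0/L1/L2 = -/ABCEGH/- → run A
t=14: L0/L1/L2 = -/ABCEGH/- → run A
t=15: L0/L1/L2 = -/BCEGH/- → run B
t=16: L0/L1/L2 = -/CEGH/- → run C
t=17: L0/L1/L2 = -/CEGH/- → run C
t=18: L0/L1/L2 = -/CEGH/- → run C
t=19: L0/L1/L2 = -/CEGH/- → run C
t=20: L0/L1/L2 = -/EGH/C → run E
t=21: L0/L1/L2 = -/EGH/C → run E
t=22: L0/L1/L2 = -/EGH/C → run E
t=23: L0/L1/L2 = -/EGH/C → run E
t=24: L0/L1/L2 = -/GH/CE → run G
t=25: L0/L1/L2 = -/GH/CE → run G
t=26: L0/L1/L2 = -/GH/CE → run G
t=27: L0/L1/L2 = -/GH/CE → run G
t=28: L0/L1/L2 = -/H/CEG → run H
t=29: L0/L1/L2 = -/H/CEG → run H
t=30: L0/L1/L2 = -/H/CEG → run H
t=31: L0/L1/L2 = -/H/CEG → run H
t=32: L0/L1/L2 = -/-/CEG → run C
t=33: L0/L1/L2 = -/-/CEG → run C
t=34: L0/L1/L2 = -/-/EG → run E
t=35: L0/L1/L2 = -/-/EG → run E
t=36: L0/L1/L2 = -/-/G → run G
t=37: L0/L1/L2 = -/-/G → run G
t=38: (idle)
t=39: (idle)
t=40: (idle)
t=41: (idle)
t=42: (idle)
t=43: (idle)
t=44: (idle)
t=45: (idle)
t=46: (idle)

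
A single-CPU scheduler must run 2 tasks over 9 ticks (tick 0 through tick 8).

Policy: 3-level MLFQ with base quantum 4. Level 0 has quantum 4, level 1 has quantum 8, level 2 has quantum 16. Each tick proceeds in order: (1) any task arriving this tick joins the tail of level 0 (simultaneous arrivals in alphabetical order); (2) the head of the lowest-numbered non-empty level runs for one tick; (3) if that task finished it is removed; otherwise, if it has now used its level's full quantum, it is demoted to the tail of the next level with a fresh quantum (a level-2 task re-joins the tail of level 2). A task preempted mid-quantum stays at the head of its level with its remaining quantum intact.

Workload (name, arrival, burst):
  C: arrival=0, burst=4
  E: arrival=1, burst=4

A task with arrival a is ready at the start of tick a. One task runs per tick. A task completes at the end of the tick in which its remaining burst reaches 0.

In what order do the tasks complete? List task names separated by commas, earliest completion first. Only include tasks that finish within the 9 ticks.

completion order = C, E

t=0: L0/L1/L2 = C/-/- → run C
t=1: L0/L1/L2 = CE/-/- → run C
t=2: L0/L1/L2 = CE/-/- → run C
t=3: L0/L1/L2 = CE/-/- → run C
t=4: L0/L1/L2 = E/-/- → run E
t=5: L0/L1/L2 = E/-/- → run E
t=6: L0/L1/L2 = E/-/- → run E
t=7: L0/L1/L2 = E/-/- → run E
t=8: (idle)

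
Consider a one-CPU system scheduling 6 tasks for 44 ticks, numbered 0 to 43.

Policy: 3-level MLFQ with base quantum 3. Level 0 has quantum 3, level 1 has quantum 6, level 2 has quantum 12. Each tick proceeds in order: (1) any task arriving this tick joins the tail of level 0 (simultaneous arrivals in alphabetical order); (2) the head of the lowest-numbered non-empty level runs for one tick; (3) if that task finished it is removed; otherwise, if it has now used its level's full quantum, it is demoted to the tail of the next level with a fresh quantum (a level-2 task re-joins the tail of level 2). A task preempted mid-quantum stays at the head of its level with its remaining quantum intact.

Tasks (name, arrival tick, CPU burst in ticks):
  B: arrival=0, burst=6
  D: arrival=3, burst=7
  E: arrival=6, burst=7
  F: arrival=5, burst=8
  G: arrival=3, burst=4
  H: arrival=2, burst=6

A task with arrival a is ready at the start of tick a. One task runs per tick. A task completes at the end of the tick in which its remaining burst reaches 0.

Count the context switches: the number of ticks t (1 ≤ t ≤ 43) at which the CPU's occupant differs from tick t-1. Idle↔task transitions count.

context switches = 12

t=0: L0/L1/L2 = B/-/- → run B
t=1: L0/L1/L2 = B/-/- → run B
t=2: L0/L1/L2 = BH/-/- → run B
t=3: L0/L1/L2 = HDG/B/- → run H
t=4: L0/L1/L2 = HDG/B/- → run H
t=5: L0/L1/L2 = HDGF/B/- → run H
t=6: L0/L1/L2 = DGFE/BH/- → run D
t=7: L0/L1/L2 = DGFE/BH/- → run D
t=8: L0/L1/L2 = DGFE/BH/- → run D
t=9: L0/L1/L2 = GFE/BHD/- → run G
t=10: L0/L1/L2 = GFE/BHD/- → run G
t=11: L0/L1/L2 = GFE/BHD/- → run G
t=12: L0/L1/L2 = FE/BHDG/- → run F
t=13: L0/L1/L2 = FE/BHDG/- → run F
t=14: L0/L1/L2 = FE/BHDG/- → run F
t=15: L0/L1/L2 = E/BHDGF/- → run E
t=16: L0/L1/L2 = E/BHDGF/- → run E
t=17: L0/L1/L2 = E/BHDGF/- → run E
t=18: L0/L1/L2 = -/BHDGFE/- → run B
t=19: L0/L1/L2 = -/BHDGFE/- → run B
t=20: L0/L1/L2 = -/BHDGFE/- → run B
t=21: L0/L1/L2 = -/HDGFE/- → run H
t=22: L0/L1/L2 = -/HDGFE/- → run H
t=23: L0/L1/L2 = -/HDGFE/- → run H
t=24: L0/L1/L2 = -/DGFE/- → run D
t=25: L0/L1/L2 = -/DGFE/- → run D
t=26: L0/L1/L2 = -/DGFE/- → run D
t=27: L0/L1/L2 = -/DGFE/- → run D
t=28: L0/L1/L2 = -/GFE/- → run G
t=29: L0/L1/L2 = -/FE/- → run F
t=30: L0/L1/L2 = -/FE/- → run F
t=31: L0/L1/L2 = -/FE/- → run F
t=32: L0/L1/L2 = -/FE/- → run F
t=33: L0/L1/L2 = -/FE/- → run F
t=34: L0/L1/L2 = -/E/- → run E
t=35: L0/L1/L2 = -/E/- → run E
t=36: L0/L1/L2 = -/E/- → run E
t=37: L0/L1/L2 = -/E/- → run E
t=38: (idle)
t=39: (idle)
t=40: (idle)
t=41: (idle)
t=42: (idle)
t=43: (idle)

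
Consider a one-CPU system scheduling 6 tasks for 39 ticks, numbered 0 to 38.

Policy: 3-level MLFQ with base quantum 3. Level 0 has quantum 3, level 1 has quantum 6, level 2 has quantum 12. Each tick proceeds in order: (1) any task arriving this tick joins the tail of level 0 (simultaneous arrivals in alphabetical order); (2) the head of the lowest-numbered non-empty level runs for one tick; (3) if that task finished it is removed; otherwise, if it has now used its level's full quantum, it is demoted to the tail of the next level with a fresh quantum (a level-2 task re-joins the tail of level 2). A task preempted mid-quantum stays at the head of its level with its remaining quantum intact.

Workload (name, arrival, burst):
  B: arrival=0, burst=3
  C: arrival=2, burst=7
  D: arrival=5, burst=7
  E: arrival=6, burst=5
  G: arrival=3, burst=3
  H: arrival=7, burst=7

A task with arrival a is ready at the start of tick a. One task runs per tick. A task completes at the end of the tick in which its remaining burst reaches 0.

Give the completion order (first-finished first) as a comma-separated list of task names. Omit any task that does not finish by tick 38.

t=0: L0/L1/L2 = B/-/- → run B
t=1: L0/L1/L2 = B/-/- → run B
t=2: L0/L1/L2 = BC/-/- → run B
t=3: L0/L1/L2 = CG/-/- → run C
t=4: L0/L1/L2 = CG/-/- → run C
t=5: L0/L1/L2 = CGD/-/- → run C
t=6: L0/L1/L2 = GDE/C/- → run G
t=7: L0/L1/L2 = GDEH/C/- → run G
t=8: L0/L1/L2 = GDEH/C/- → run G
t=9: L0/L1/L2 = DEH/C/- → run D
t=10: L0/L1/L2 = DEH/C/- → run D
t=11: L0/L1/L2 = DEH/C/- → run D
t=12: L0/L1/L2 = EH/CD/- → run E
t=13: L0/L1/L2 = EH/CD/- → run E
t=14: L0/L1/L2 = EH/CD/- → run E
t=15: L0/L1/L2 = H/CDE/- → run H
t=16: L0/L1/L2 = H/CDE/- → run H
t=17: L0/L1/L2 = H/CDE/- → run H
t=18: L0/L1/L2 = -/CDEH/- → run C
t=19: L0/L1/L2 = -/CDEH/- → run C
t=20: L0/L1/L2 = -/CDEH/- → run C
t=21: L0/L1/L2 = -/CDEH/- → run C
t=22: L0/L1/L2 = -/DEH/- → run D
t=23: L0/L1/L2 = -/DEH/- → run D
t=24: L0/L1/L2 = -/DEH/- → run D
t=25: L0/L1/L2 = -/DEH/- → run D
t=26: L0/L1/L2 = -/EH/- → run E
t=27: L0/L1/L2 = -/EH/- → run E
t=28: L0/L1/L2 = -/H/- → run H
t=29: L0/L1/L2 = -/H/- → run H
t=30: L0/L1/L2 = -/H/- → run H
t=31: L0/L1/L2 = -/H/- → run H
t=32: (idle)
t=33: (idle)
t=34: (idle)
t=35: (idle)
t=36: (idle)
t=37: (idle)
t=38: (idle)

completion order = B, G, C, D, E, H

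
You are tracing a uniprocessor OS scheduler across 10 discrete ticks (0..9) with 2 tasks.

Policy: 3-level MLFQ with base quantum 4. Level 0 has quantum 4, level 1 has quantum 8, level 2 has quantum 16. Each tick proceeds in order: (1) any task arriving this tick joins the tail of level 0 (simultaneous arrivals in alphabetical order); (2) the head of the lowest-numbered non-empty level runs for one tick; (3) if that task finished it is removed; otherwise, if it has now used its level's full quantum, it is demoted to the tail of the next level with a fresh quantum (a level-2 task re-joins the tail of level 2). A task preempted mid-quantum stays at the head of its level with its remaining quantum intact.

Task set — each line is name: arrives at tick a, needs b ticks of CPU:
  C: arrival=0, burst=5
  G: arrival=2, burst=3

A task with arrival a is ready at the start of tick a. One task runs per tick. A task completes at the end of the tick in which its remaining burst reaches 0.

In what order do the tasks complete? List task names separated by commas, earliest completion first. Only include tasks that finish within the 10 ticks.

t=0: L0/L1/L2 = C/-/- → run C
t=1: L0/L1/L2 = C/-/- → run C
t=2: L0/L1/L2 = CG/-/- → run C
t=3: L0/L1/L2 = CG/-/- → run C
t=4: L0/L1/L2 = G/C/- → run G
t=5: L0/L1/L2 = G/C/- → run G
t=6: L0/L1/L2 = G/C/- → run G
t=7: L0/L1/L2 = -/C/- → run C
t=8: (idle)
t=9: (idle)

completion order = G, C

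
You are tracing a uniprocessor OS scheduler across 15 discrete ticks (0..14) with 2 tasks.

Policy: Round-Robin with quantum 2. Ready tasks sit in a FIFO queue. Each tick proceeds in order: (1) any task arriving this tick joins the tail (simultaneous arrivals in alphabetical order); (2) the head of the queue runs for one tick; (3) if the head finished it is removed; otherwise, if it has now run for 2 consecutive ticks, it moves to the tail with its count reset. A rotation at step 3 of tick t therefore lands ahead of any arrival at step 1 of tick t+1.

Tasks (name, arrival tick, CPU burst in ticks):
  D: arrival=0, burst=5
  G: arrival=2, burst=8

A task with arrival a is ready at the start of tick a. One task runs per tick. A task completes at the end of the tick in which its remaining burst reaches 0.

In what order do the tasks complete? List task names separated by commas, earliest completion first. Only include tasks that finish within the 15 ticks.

completion order = D, G

t=0: queue=[D] q_used=0 → run D
t=1: queue=[D] q_used=1 → run D
t=2: queue=[D,G] q_used=0 → run D
t=3: queue=[D,G] q_used=1 → run D
t=4: queue=[G,D] q_used=0 → run G
t=5: queue=[G,D] q_used=1 → run G
t=6: queue=[D,G] q_used=0 → run D
t=7: queue=[G] q_used=0 → run G
t=8: queue=[G] q_used=1 → run G
t=9: queue=[G] q_used=0 → run G
t=10: queue=[G] q_used=1 → run G
t=11: queue=[G] q_used=0 → run G
t=12: queue=[G] q_used=1 → run G
t=13: (idle)
t=14: (idle)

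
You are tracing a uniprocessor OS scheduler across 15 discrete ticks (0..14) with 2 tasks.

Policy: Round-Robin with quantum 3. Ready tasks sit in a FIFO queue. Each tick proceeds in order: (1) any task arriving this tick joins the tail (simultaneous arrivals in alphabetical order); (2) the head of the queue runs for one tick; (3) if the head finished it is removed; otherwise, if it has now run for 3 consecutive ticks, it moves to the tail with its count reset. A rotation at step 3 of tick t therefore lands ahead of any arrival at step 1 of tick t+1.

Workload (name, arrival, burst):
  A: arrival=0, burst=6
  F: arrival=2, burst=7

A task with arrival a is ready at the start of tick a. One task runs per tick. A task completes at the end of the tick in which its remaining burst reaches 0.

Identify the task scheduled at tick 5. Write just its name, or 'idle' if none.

t=0: queue=[A] q_used=0 → run A
t=1: queue=[A] q_used=1 → run A
t=2: queue=[A,F] q_used=2 → run A
t=3: queue=[F,A] q_used=0 → run F
t=4: queue=[F,A] q_used=1 → run F
t=5: queue=[F,A] q_used=2 → run F
t=6: queue=[A,F] q_used=0 → run A
t=7: queue=[A,F] q_used=1 → run A
t=8: queue=[A,F] q_used=2 → run A
t=9: queue=[F] q_used=0 → run F
t=10: queue=[F] q_used=1 → run F
t=11: queue=[F] q_used=2 → run F
t=12: queue=[F] q_used=0 → run F
t=13: (idle)
t=14: (idle)

running at tick 5 = F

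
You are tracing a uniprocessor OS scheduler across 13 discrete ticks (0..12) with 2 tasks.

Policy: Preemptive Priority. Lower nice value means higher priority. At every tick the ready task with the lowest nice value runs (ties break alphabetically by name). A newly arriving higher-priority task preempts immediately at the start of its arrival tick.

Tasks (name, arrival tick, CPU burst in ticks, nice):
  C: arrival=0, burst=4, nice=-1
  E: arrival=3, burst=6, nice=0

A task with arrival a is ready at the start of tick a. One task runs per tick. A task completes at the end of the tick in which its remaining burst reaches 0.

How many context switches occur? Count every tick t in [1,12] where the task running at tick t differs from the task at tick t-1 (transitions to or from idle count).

context switches = 2

t=0: ready={C} → run C
t=1: ready={C} → run C
t=2: ready={C} → run C
t=3: ready={C,E} → run C
t=4: ready={E} → run E
t=5: ready={E} → run E
t=6: ready={E} → run E
t=7: ready={E} → run E
t=8: ready={E} → run E
t=9: ready={E} → run E
t=10: (idle)
t=11: (idle)
t=12: (idle)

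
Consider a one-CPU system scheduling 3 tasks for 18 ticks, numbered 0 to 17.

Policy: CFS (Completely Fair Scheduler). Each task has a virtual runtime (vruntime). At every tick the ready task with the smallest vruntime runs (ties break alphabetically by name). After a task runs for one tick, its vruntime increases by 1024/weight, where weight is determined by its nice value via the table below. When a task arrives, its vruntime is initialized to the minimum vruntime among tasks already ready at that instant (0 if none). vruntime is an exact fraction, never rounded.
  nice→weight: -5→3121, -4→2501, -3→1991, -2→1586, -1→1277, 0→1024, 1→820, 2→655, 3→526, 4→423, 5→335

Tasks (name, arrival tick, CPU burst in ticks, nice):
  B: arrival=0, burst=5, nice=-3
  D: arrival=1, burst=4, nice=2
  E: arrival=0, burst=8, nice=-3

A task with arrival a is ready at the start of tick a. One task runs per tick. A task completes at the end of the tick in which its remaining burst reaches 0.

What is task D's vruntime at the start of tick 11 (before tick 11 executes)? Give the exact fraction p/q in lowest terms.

vruntime(D, start of tick 11) = 2048/655

t=0: vr[B=0 E=0] → run B
t=1: vr[B=1024/1991 D=0 E=0] → run D
t=2: vr[B=1024/1991 D=1024/655 E=0] → run E
t=3: vr[B=1024/1991 D=1024/655 E=1024/1991] → run B
t=4: vr[B=2048/1991 D=1024/655 E=1024/1991] → run E
t=5: vr[B=2048/1991 D=1024/655 E=2048/1991] → run B
t=6: vr[B=3072/1991 D=1024/655 E=2048/1991] → run E
t=7: vr[B=3072/1991 D=1024/655 E=3072/1991] → run B
t=8: vr[B=4096/1991 D=1024/655 E=3072/1991] → run E
t=9: vr[B=4096/1991 D=1024/655 E=4096/1991] → run D
t=10: vr[B=4096/1991 D=2048/655 E=4096/1991] → run B
t=11: vr[D=2048/655 E=4096/1991] → run E
t=12: vr[D=2048/655 E=5120/1991] → run E
t=13: vr[D=2048/655 E=6144/1991] → run E
t=14: vr[D=2048/655 E=7168/1991] → run D
t=15: vr[D=3072/655 E=7168/1991] → run E
t=16: vr[D=3072/655] → run D
t=17: (idle)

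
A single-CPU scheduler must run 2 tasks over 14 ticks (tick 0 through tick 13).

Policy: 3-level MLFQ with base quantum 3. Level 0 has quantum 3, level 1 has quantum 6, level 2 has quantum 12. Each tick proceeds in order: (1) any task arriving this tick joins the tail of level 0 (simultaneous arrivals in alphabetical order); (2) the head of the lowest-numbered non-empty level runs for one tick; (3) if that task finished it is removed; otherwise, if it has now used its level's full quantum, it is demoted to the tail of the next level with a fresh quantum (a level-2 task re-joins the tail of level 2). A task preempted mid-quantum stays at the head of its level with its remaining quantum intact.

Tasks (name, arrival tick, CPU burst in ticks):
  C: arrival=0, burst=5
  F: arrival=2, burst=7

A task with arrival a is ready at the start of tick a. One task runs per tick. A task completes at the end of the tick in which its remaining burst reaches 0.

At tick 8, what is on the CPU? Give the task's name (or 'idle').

t=0: L0/L1/L2 = C/-/- → run C
t=1: L0/L1/L2 = C/-/- → run C
t=2: L0/L1/L2 = CF/-/- → run C
t=3: L0/L1/L2 = F/C/- → run F
t=4: L0/L1/L2 = F/C/- → run F
t=5: L0/L1/L2 = F/C/- → run F
t=6: L0/L1/L2 = -/CF/- → run C
t=7: L0/L1/L2 = -/CF/- → run C
t=8: L0/L1/L2 = -/F/- → run F
t=9: L0/L1/L2 = -/F/- → run F
t=10: L0/L1/L2 = -/F/- → run F
t=11: L0/L1/L2 = -/F/- → run F
t=12: (idle)
t=13: (idle)

running at tick 8 = F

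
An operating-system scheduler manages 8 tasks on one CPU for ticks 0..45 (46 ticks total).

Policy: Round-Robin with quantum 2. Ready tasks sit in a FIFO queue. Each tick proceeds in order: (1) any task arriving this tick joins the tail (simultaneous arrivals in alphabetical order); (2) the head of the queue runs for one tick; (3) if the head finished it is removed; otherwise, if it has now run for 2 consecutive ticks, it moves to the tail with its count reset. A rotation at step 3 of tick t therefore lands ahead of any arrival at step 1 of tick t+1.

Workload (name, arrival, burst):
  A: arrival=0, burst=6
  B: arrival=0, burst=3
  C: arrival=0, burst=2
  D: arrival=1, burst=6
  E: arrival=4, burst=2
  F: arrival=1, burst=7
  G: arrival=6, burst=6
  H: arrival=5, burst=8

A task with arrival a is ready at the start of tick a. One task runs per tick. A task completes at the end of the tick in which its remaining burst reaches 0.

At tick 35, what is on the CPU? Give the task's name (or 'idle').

running at tick 35 = G

t=0: queue=[A,B,C] q_used=0 → run A
t=1: queue=[A,B,C,D,F] q_used=1 → run A
t=2: queue=[B,C,D,F,A] q_used=0 → run B
t=3: queue=[B,C,D,F,A] q_used=1 → run B
t=4: queue=[C,D,F,A,B,E] q_used=0 → run C
t=5: queue=[C,D,F,A,B,E,H] q_used=1 → run C
t=6: queue=[D,F,A,B,E,H,G] q_used=0 → run D
t=7: queue=[D,F,A,B,E,H,G] q_used=1 → run D
t=8: queue=[F,A,B,E,H,G,D] q_used=0 → run F
t=9: queue=[F,A,B,E,H,G,D] q_used=1 → run F
t=10: queue=[A,B,E,H,G,D,F] q_used=0 → run A
t=11: queue=[A,B,E,H,G,D,F] q_used=1 → run A
t=12: queue=[B,E,H,G,D,F,A] q_used=0 → run B
t=13: queue=[E,H,G,D,F,A] q_used=0 → run E
t=14: queue=[E,H,G,D,F,A] q_used=1 → run E
t=15: queue=[H,G,D,F,A] q_used=0 → run H
t=16: queue=[H,G,D,F,A] q_used=1 → run H
t=17: queue=[G,D,F,A,H] q_used=0 → run G
t=18: queue=[G,D,F,A,H] q_used=1 → run G
t=19: queue=[D,F,A,H,G] q_used=0 → run D
t=20: queue=[D,F,A,H,G] q_used=1 → run D
t=21: queue=[F,A,H,G,D] q_used=0 → run F
t=22: queue=[F,A,H,G,D] q_used=1 → run F
t=23: queue=[A,H,G,D,F] q_used=0 → run A
t=24: queue=[A,H,G,D,F] q_used=1 → run A
t=25: queue=[H,G,D,F] q_used=0 → run H
t=26: queue=[H,G,D,F] q_used=1 → run H
t=27: queue=[G,D,F,H] q_used=0 → run G
t=28: queue=[G,D,F,H] q_used=1 → run G
t=29: queue=[D,F,H,G] q_used=0 → run D
t=30: queue=[D,F,H,G] q_used=1 → run D
t=31: queue=[F,H,G] q_used=0 → run F
t=32: queue=[F,H,G] q_used=1 → run F
t=33: queue=[H,G,F] q_used=0 → run H
t=34: queue=[H,G,F] q_used=1 → run H
t=35: queue=[G,F,H] q_used=0 → run G
t=36: queue=[G,F,H] q_used=1 → run G
t=37: queue=[F,H] q_used=0 → run F
t=38: queue=[H] q_used=0 → run H
t=39: queue=[H] q_used=1 → run H
t=40: (idle)
t=41: (idle)
t=42: (idle)
t=43: (idle)
t=44: (idle)
t=45: (idle)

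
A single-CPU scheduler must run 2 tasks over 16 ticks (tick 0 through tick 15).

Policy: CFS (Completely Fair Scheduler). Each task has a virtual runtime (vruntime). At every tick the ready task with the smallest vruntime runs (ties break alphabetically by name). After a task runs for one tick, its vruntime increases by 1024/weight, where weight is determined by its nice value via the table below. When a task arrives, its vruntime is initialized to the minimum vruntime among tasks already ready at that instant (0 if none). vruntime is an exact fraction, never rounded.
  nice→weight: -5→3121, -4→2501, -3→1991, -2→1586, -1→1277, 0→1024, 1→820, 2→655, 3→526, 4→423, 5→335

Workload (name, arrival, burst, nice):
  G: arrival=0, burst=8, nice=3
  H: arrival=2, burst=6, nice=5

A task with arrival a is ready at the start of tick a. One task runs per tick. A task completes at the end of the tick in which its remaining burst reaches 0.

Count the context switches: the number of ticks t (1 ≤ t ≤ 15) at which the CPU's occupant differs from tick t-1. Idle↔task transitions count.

t=0: vr[G=0] → run G
t=1: vr[G=512/263] → run G
t=2: vr[G=1024/263 H=1024/263] → run G
t=3: vr[G=1536/263 H=1024/263] → run H
t=4: vr[G=1536/263 H=612352/88105] → run G
t=5: vr[G=2048/263 H=612352/88105] → run H
t=6: vr[G=2048/263 H=881664/88105] → run G
t=7: vr[G=2560/263 H=881664/88105] → run G
t=8: vr[G=3072/263 H=881664/88105] → run H
t=9: vr[G=3072/263 H=1150976/88105] → run G
t=10: vr[G=3584/263 H=1150976/88105] → run H
t=11: vr[G=3584/263 H=1420288/88105] → run G
t=12: vr[H=1420288/88105] → run H
t=13: vr[H=337920/17621] → run H
t=14: (idle)
t=15: (idle)

context switches = 10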